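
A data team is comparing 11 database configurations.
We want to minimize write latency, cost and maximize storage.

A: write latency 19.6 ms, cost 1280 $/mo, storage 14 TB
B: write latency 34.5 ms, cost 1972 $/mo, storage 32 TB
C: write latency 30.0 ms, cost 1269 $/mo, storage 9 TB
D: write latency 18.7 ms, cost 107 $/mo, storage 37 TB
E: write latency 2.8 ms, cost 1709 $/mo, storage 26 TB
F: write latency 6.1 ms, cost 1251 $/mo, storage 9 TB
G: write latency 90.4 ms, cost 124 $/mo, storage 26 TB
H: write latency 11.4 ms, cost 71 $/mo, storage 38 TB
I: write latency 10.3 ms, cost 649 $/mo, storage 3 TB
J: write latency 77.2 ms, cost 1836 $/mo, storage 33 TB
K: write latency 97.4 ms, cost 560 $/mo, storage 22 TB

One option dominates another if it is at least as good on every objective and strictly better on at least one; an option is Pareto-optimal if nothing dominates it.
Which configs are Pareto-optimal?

E, F, H, I

A: dominated by D (write latency 18.7≤19.6, cost 107≤1280, storage 37≥14).
B: dominated by D (write latency 18.7≤34.5, cost 107≤1972, storage 37≥32).
C: dominated by D (write latency 18.7≤30.0, cost 107≤1269, storage 37≥9).
D: dominated by H (write latency 11.4≤18.7, cost 71≤107, storage 38≥37).
E: not dominated (best write latency).
F: not dominated.
G: dominated by D (write latency 18.7≤90.4, cost 107≤124, storage 37≥26).
H: not dominated (best cost).
I: not dominated.
J: dominated by D (write latency 18.7≤77.2, cost 107≤1836, storage 37≥33).
K: dominated by D (write latency 18.7≤97.4, cost 107≤560, storage 37≥22).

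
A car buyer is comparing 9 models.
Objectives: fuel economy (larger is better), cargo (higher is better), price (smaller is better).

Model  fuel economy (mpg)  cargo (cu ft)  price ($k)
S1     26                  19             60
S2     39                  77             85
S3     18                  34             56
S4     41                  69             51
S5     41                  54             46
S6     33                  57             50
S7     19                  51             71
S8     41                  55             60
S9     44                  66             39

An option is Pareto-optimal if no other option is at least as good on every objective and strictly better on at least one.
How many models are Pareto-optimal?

S1: dominated by S4 (fuel economy 41≥26, cargo 69≥19, price 51≤60).
S2: not dominated (best cargo).
S3: dominated by S4 (fuel economy 41≥18, cargo 69≥34, price 51≤56).
S4: not dominated.
S5: dominated by S9 (fuel economy 44≥41, cargo 66≥54, price 39≤46).
S6: dominated by S9 (fuel economy 44≥33, cargo 66≥57, price 39≤50).
S7: dominated by S4 (fuel economy 41≥19, cargo 69≥51, price 51≤71).
S8: dominated by S4 (fuel economy 41≥41, cargo 69≥55, price 51≤60).
S9: not dominated (best fuel economy).
Pareto-optimal: S2, S4, S9 → 3.

3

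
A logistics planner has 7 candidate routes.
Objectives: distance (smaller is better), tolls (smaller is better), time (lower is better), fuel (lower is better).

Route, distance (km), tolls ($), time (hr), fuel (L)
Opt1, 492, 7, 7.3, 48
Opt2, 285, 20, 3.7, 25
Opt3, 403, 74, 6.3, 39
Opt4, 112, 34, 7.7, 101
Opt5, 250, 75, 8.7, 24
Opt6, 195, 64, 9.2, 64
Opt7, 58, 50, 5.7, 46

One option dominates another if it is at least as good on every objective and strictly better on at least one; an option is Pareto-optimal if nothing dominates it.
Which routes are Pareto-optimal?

Opt1, Opt2, Opt4, Opt5, Opt7

Opt1: not dominated (best tolls).
Opt2: not dominated (best time).
Opt3: dominated by Opt2 (distance 285≤403, tolls 20≤74, time 3.7≤6.3, fuel 25≤39).
Opt4: not dominated.
Opt5: not dominated (best fuel).
Opt6: dominated by Opt7 (distance 58≤195, tolls 50≤64, time 5.7≤9.2, fuel 46≤64).
Opt7: not dominated (best distance).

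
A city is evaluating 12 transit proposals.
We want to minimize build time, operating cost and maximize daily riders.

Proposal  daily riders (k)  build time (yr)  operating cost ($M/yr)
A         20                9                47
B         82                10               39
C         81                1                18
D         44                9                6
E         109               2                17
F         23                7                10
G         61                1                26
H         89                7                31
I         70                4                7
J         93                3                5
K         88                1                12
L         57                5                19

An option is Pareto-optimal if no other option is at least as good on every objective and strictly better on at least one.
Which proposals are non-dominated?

E, J, K

A: dominated by C (daily riders 81≥20, build time 1≤9, operating cost 18≤47).
B: dominated by E (daily riders 109≥82, build time 2≤10, operating cost 17≤39).
C: dominated by K (daily riders 88≥81, build time 1≤1, operating cost 12≤18).
D: dominated by J (daily riders 93≥44, build time 3≤9, operating cost 5≤6).
E: not dominated (best daily riders).
F: dominated by I (daily riders 70≥23, build time 4≤7, operating cost 7≤10).
G: dominated by C (daily riders 81≥61, build time 1≤1, operating cost 18≤26).
H: dominated by E (daily riders 109≥89, build time 2≤7, operating cost 17≤31).
I: dominated by J (daily riders 93≥70, build time 3≤4, operating cost 5≤7).
J: not dominated (best operating cost).
K: not dominated.
L: dominated by C (daily riders 81≥57, build time 1≤5, operating cost 18≤19).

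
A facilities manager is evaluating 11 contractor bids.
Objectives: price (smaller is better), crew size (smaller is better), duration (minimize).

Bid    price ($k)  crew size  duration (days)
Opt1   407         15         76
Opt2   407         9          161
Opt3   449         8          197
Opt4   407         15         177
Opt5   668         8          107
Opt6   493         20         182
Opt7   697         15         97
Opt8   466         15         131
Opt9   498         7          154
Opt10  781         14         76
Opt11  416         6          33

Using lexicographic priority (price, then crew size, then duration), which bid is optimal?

First minimize price: best is 407, kept {Opt1, Opt2, Opt4}.
Then minimize crew size: best is 9, kept {Opt2}.

Opt2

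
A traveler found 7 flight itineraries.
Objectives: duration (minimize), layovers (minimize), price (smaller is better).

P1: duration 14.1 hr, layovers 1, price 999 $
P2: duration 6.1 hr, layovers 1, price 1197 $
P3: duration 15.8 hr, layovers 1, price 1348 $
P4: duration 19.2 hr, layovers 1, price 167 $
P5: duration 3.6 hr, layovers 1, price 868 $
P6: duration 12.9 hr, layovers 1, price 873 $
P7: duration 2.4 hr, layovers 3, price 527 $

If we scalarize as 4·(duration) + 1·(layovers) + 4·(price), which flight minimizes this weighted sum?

P1: 4·14.1 + 1·1 + 4·999 = 4053.4
P2: 4·6.1 + 1·1 + 4·1197 = 4813.4
P3: 4·15.8 + 1·1 + 4·1348 = 5456.2
P4: 4·19.2 + 1·1 + 4·167 = 745.8
P5: 4·3.6 + 1·1 + 4·868 = 3487.4
P6: 4·12.9 + 1·1 + 4·873 = 3544.6
P7: 4·2.4 + 1·3 + 4·527 = 2120.6
Lowest: P4 at 745.8.

P4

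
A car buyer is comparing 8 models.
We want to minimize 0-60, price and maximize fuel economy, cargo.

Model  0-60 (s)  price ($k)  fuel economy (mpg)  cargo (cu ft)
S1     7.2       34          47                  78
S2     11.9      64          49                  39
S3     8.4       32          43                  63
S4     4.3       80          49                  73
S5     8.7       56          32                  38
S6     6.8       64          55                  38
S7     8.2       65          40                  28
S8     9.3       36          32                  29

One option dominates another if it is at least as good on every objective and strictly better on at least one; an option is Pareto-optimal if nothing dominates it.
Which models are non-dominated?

S1, S2, S3, S4, S6

S1: not dominated (best cargo).
S2: not dominated.
S3: not dominated (best price).
S4: not dominated (best 0-60).
S5: dominated by S1 (0-60 7.2≤8.7, price 34≤56, fuel economy 47≥32, cargo 78≥38).
S6: not dominated (best fuel economy).
S7: dominated by S1 (0-60 7.2≤8.2, price 34≤65, fuel economy 47≥40, cargo 78≥28).
S8: dominated by S1 (0-60 7.2≤9.3, price 34≤36, fuel economy 47≥32, cargo 78≥29).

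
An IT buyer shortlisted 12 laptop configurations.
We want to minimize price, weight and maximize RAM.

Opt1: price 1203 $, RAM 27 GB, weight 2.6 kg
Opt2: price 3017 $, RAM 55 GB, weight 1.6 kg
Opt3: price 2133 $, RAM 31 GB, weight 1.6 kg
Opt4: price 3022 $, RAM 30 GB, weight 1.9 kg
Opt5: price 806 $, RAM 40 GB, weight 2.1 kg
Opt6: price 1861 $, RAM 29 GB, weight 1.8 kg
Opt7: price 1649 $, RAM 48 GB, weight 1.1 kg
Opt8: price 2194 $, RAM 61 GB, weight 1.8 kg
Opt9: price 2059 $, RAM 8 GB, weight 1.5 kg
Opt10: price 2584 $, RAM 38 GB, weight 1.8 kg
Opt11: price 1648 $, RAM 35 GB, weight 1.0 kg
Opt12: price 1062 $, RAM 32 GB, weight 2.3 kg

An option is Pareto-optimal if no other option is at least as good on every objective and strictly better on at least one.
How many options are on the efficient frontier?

Opt1: dominated by Opt5 (price 806≤1203, RAM 40≥27, weight 2.1≤2.6).
Opt2: not dominated.
Opt3: dominated by Opt7 (price 1649≤2133, RAM 48≥31, weight 1.1≤1.6).
Opt4: dominated by Opt2 (price 3017≤3022, RAM 55≥30, weight 1.6≤1.9).
Opt5: not dominated (best price).
Opt6: dominated by Opt7 (price 1649≤1861, RAM 48≥29, weight 1.1≤1.8).
Opt7: not dominated.
Opt8: not dominated (best RAM).
Opt9: dominated by Opt7 (price 1649≤2059, RAM 48≥8, weight 1.1≤1.5).
Opt10: dominated by Opt7 (price 1649≤2584, RAM 48≥38, weight 1.1≤1.8).
Opt11: not dominated (best weight).
Opt12: dominated by Opt5 (price 806≤1062, RAM 40≥32, weight 2.1≤2.3).
Pareto-optimal: Opt2, Opt5, Opt7, Opt8, Opt11 → 5.

5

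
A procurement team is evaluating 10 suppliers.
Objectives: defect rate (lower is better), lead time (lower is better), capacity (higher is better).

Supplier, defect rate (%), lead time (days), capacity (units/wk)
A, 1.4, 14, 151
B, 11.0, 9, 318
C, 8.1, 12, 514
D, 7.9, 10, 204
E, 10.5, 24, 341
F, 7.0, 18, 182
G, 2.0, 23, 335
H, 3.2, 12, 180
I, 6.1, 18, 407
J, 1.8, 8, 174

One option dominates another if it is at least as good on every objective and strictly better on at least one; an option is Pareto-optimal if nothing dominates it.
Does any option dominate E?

Yes

C vs E: defect rate 8.1≤10.5, lead time 12≤24, capacity 514≥341 — C is at least as good on every objective and strictly better on at least one, so C dominates E.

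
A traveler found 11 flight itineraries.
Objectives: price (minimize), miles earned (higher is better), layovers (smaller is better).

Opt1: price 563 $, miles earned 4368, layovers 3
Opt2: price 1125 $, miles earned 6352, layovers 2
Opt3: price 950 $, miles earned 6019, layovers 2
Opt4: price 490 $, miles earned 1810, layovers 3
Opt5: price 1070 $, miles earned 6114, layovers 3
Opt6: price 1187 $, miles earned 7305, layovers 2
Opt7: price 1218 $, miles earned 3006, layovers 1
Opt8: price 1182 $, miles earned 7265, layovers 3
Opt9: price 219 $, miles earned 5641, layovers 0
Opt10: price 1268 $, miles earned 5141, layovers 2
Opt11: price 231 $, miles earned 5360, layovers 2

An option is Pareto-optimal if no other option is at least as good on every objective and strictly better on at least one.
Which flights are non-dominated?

Opt1: dominated by Opt9 (price 219≤563, miles earned 5641≥4368, layovers 0≤3).
Opt2: not dominated.
Opt3: not dominated.
Opt4: dominated by Opt9 (price 219≤490, miles earned 5641≥1810, layovers 0≤3).
Opt5: not dominated.
Opt6: not dominated (best miles earned).
Opt7: dominated by Opt9 (price 219≤1218, miles earned 5641≥3006, layovers 0≤1).
Opt8: not dominated.
Opt9: not dominated (best price).
Opt10: dominated by Opt2 (price 1125≤1268, miles earned 6352≥5141, layovers 2≤2).
Opt11: dominated by Opt9 (price 219≤231, miles earned 5641≥5360, layovers 0≤2).

Opt2, Opt3, Opt5, Opt6, Opt8, Opt9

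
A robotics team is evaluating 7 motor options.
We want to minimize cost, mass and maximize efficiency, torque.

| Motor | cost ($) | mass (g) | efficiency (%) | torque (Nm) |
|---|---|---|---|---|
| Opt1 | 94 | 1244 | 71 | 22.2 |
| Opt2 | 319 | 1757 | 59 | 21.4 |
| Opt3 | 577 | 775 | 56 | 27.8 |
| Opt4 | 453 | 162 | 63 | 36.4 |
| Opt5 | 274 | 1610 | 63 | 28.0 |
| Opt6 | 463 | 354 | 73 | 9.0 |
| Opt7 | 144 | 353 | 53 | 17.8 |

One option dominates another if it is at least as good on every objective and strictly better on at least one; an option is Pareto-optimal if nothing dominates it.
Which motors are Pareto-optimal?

Opt1: not dominated (best cost).
Opt2: dominated by Opt1 (cost 94≤319, mass 1244≤1757, efficiency 71≥59, torque 22.2≥21.4).
Opt3: dominated by Opt4 (cost 453≤577, mass 162≤775, efficiency 63≥56, torque 36.4≥27.8).
Opt4: not dominated (best mass).
Opt5: not dominated.
Opt6: not dominated (best efficiency).
Opt7: not dominated.

Opt1, Opt4, Opt5, Opt6, Opt7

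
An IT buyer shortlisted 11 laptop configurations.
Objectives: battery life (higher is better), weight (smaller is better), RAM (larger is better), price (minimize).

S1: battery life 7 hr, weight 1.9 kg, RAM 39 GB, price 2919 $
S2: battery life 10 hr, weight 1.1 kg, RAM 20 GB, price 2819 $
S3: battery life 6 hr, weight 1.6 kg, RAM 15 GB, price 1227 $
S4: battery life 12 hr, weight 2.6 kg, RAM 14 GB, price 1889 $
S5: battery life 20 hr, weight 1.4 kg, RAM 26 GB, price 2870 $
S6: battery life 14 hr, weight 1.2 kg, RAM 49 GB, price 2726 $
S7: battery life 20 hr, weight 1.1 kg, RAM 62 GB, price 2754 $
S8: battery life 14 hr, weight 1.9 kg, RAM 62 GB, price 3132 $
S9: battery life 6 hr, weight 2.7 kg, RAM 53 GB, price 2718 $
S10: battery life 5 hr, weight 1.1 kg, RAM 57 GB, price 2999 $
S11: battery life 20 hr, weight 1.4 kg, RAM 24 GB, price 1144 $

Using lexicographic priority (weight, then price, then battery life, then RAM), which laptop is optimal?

First minimize weight: best is 1.1, kept {S2, S7, S10}.
Then minimize price: best is 2754, kept {S7}.

S7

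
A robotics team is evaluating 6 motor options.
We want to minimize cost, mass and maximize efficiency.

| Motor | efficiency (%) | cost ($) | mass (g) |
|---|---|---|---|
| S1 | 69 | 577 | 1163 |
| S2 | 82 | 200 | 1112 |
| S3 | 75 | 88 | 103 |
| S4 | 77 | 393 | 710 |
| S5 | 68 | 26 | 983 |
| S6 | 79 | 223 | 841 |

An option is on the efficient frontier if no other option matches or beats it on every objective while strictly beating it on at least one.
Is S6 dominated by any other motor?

No

S1: worse on efficiency (69 vs 79).
S2: worse on mass (1112 vs 841).
S3: worse on efficiency (75 vs 79).
S4: worse on efficiency (77 vs 79).
S5: worse on efficiency (68 vs 79).
No option is at least as good as S6 on every objective and strictly better on one.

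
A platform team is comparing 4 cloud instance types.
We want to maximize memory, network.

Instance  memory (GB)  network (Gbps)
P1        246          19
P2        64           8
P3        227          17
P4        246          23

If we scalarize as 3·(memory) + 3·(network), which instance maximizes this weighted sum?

P4

P1: 3·246 + 3·19 = 795
P2: 3·64 + 3·8 = 216
P3: 3·227 + 3·17 = 732
P4: 3·246 + 3·23 = 807
Highest: P4 at 807.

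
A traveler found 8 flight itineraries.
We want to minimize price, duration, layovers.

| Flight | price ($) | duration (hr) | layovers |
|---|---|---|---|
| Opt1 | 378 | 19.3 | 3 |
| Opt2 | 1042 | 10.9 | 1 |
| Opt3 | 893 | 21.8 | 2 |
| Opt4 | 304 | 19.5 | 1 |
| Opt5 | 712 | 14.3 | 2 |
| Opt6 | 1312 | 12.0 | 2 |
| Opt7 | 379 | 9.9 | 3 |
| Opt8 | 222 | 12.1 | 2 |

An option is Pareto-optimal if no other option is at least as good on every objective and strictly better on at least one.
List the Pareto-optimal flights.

Opt2, Opt4, Opt7, Opt8

Opt1: dominated by Opt8 (price 222≤378, duration 12.1≤19.3, layovers 2≤3).
Opt2: not dominated.
Opt3: dominated by Opt4 (price 304≤893, duration 19.5≤21.8, layovers 1≤2).
Opt4: not dominated.
Opt5: dominated by Opt8 (price 222≤712, duration 12.1≤14.3, layovers 2≤2).
Opt6: dominated by Opt2 (price 1042≤1312, duration 10.9≤12.0, layovers 1≤2).
Opt7: not dominated (best duration).
Opt8: not dominated (best price).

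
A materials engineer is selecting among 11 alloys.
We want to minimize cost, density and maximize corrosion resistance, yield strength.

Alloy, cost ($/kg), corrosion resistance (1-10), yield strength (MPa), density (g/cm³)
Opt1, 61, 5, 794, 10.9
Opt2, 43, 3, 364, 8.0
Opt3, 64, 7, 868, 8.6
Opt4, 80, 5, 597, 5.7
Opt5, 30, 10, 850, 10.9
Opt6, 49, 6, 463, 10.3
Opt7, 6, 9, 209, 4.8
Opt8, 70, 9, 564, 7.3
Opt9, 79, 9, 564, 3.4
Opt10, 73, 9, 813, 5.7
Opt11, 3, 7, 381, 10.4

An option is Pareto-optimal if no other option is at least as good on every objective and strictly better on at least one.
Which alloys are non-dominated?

Opt1: dominated by Opt5 (cost 30≤61, corrosion resistance 10≥5, yield strength 850≥794, density 10.9≤10.9).
Opt2: not dominated.
Opt3: not dominated (best yield strength).
Opt4: dominated by Opt10 (cost 73≤80, corrosion resistance 9≥5, yield strength 813≥597, density 5.7≤5.7).
Opt5: not dominated (best corrosion resistance).
Opt6: not dominated.
Opt7: not dominated.
Opt8: not dominated.
Opt9: not dominated (best density).
Opt10: not dominated.
Opt11: not dominated (best cost).

Opt2, Opt3, Opt5, Opt6, Opt7, Opt8, Opt9, Opt10, Opt11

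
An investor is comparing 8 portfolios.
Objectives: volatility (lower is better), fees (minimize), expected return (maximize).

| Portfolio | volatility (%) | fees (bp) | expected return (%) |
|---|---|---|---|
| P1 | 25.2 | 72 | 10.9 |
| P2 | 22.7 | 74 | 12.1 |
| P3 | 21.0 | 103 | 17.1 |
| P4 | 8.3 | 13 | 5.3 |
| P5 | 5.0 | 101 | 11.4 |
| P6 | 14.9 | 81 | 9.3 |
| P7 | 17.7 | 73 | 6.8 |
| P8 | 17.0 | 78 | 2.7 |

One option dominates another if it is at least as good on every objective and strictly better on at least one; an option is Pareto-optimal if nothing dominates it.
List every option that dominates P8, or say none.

P4

P4: volatility 8.3≤17.0, fees 13≤78, expected return 5.3≥2.7 — dominates P8.
Others (P1, P2, P3, P5, P6, P7) are each worse than P8 on at least one objective.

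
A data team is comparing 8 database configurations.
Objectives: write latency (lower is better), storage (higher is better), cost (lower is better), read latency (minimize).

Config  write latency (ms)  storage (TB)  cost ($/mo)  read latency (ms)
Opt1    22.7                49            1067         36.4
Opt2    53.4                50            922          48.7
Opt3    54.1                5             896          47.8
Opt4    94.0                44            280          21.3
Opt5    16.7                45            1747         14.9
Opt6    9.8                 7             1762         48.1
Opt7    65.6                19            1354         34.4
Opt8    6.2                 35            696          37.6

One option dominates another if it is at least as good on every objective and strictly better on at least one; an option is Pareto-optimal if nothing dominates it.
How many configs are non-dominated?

Opt1: not dominated.
Opt2: not dominated (best storage).
Opt3: dominated by Opt8 (write latency 6.2≤54.1, storage 35≥5, cost 696≤896, read latency 37.6≤47.8).
Opt4: not dominated (best cost).
Opt5: not dominated (best read latency).
Opt6: dominated by Opt8 (write latency 6.2≤9.8, storage 35≥7, cost 696≤1762, read latency 37.6≤48.1).
Opt7: not dominated.
Opt8: not dominated (best write latency).
Pareto-optimal: Opt1, Opt2, Opt4, Opt5, Opt7, Opt8 → 6.

6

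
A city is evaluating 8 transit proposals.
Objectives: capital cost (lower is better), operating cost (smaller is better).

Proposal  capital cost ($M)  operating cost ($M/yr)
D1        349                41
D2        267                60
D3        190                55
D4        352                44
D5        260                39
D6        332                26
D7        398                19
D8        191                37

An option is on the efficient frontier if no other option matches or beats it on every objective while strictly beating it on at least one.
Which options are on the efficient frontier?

D3, D6, D7, D8

D1: dominated by D5 (capital cost 260≤349, operating cost 39≤41).
D2: dominated by D3 (capital cost 190≤267, operating cost 55≤60).
D3: not dominated (best capital cost).
D4: dominated by D1 (capital cost 349≤352, operating cost 41≤44).
D5: dominated by D8 (capital cost 191≤260, operating cost 37≤39).
D6: not dominated.
D7: not dominated (best operating cost).
D8: not dominated.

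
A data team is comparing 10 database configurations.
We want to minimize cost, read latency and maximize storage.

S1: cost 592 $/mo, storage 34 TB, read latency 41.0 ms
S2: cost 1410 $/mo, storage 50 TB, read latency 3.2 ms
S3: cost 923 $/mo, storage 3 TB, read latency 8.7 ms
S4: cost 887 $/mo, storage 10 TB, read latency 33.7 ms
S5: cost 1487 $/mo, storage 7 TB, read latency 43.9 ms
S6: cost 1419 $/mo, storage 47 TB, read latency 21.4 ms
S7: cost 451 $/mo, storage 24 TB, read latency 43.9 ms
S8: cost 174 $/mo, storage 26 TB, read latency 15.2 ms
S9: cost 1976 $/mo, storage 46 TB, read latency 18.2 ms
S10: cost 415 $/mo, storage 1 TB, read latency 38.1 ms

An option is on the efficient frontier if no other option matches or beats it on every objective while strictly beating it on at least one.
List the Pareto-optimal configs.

S1: not dominated.
S2: not dominated (best storage).
S3: not dominated.
S4: dominated by S8 (cost 174≤887, storage 26≥10, read latency 15.2≤33.7).
S5: dominated by S1 (cost 592≤1487, storage 34≥7, read latency 41.0≤43.9).
S6: dominated by S2 (cost 1410≤1419, storage 50≥47, read latency 3.2≤21.4).
S7: dominated by S8 (cost 174≤451, storage 26≥24, read latency 15.2≤43.9).
S8: not dominated (best cost).
S9: dominated by S2 (cost 1410≤1976, storage 50≥46, read latency 3.2≤18.2).
S10: dominated by S8 (cost 174≤415, storage 26≥1, read latency 15.2≤38.1).

S1, S2, S3, S8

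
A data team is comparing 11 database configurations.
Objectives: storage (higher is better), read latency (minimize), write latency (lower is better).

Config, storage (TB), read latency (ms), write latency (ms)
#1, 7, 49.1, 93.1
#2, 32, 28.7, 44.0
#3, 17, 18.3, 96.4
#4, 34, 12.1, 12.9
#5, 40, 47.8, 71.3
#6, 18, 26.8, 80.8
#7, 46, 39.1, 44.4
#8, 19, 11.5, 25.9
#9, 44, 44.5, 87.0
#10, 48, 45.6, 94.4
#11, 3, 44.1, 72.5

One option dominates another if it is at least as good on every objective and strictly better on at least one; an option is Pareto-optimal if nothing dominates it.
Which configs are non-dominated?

#4, #7, #8, #10

#1: dominated by #2 (storage 32≥7, read latency 28.7≤49.1, write latency 44.0≤93.1).
#2: dominated by #4 (storage 34≥32, read latency 12.1≤28.7, write latency 12.9≤44.0).
#3: dominated by #4 (storage 34≥17, read latency 12.1≤18.3, write latency 12.9≤96.4).
#4: not dominated (best write latency).
#5: dominated by #7 (storage 46≥40, read latency 39.1≤47.8, write latency 44.4≤71.3).
#6: dominated by #4 (storage 34≥18, read latency 12.1≤26.8, write latency 12.9≤80.8).
#7: not dominated.
#8: not dominated (best read latency).
#9: dominated by #7 (storage 46≥44, read latency 39.1≤44.5, write latency 44.4≤87.0).
#10: not dominated (best storage).
#11: dominated by #2 (storage 32≥3, read latency 28.7≤44.1, write latency 44.0≤72.5).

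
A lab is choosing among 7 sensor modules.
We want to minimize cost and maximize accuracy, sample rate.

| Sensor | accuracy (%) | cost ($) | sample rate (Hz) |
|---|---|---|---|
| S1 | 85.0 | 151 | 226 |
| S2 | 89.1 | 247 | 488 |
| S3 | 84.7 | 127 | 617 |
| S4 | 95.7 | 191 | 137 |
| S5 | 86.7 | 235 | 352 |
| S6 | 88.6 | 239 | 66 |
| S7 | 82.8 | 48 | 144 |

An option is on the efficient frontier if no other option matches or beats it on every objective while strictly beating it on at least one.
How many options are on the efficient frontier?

6

S1: not dominated.
S2: not dominated.
S3: not dominated (best sample rate).
S4: not dominated (best accuracy).
S5: not dominated.
S6: dominated by S4 (accuracy 95.7≥88.6, cost 191≤239, sample rate 137≥66).
S7: not dominated (best cost).
Pareto-optimal: S1, S2, S3, S4, S5, S7 → 6.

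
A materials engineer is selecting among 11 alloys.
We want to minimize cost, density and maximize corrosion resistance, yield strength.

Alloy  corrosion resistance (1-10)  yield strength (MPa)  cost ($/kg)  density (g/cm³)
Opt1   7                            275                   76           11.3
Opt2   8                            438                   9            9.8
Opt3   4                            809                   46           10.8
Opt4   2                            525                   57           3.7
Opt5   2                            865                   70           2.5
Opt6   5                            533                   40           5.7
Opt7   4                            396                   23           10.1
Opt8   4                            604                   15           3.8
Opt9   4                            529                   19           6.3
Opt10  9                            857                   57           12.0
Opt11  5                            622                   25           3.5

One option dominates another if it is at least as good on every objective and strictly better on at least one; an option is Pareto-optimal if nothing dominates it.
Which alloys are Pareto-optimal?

Opt1: dominated by Opt2 (corrosion resistance 8≥7, yield strength 438≥275, cost 9≤76, density 9.8≤11.3).
Opt2: not dominated (best cost).
Opt3: not dominated.
Opt4: dominated by Opt11 (corrosion resistance 5≥2, yield strength 622≥525, cost 25≤57, density 3.5≤3.7).
Opt5: not dominated (best yield strength).
Opt6: dominated by Opt11 (corrosion resistance 5≥5, yield strength 622≥533, cost 25≤40, density 3.5≤5.7).
Opt7: dominated by Opt2 (corrosion resistance 8≥4, yield strength 438≥396, cost 9≤23, density 9.8≤10.1).
Opt8: not dominated.
Opt9: dominated by Opt8 (corrosion resistance 4≥4, yield strength 604≥529, cost 15≤19, density 3.8≤6.3).
Opt10: not dominated (best corrosion resistance).
Opt11: not dominated.

Opt2, Opt3, Opt5, Opt8, Opt10, Opt11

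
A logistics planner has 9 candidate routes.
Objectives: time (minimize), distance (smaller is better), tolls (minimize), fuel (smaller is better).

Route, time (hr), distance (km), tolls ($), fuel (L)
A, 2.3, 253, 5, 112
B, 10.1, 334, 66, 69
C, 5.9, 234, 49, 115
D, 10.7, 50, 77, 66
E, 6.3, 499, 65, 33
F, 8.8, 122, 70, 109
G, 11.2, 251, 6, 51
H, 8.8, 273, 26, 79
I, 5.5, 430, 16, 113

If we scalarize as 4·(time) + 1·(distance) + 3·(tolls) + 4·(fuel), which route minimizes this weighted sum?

A: 4·2.3 + 1·253 + 3·5 + 4·112 = 725.2
B: 4·10.1 + 1·334 + 3·66 + 4·69 = 848.4
C: 4·5.9 + 1·234 + 3·49 + 4·115 = 864.6
D: 4·10.7 + 1·50 + 3·77 + 4·66 = 587.8
E: 4·6.3 + 1·499 + 3·65 + 4·33 = 851.2
F: 4·8.8 + 1·122 + 3·70 + 4·109 = 803.2
G: 4·11.2 + 1·251 + 3·6 + 4·51 = 517.8
H: 4·8.8 + 1·273 + 3·26 + 4·79 = 702.2
I: 4·5.5 + 1·430 + 3·16 + 4·113 = 952.0
Lowest: G at 517.8.

G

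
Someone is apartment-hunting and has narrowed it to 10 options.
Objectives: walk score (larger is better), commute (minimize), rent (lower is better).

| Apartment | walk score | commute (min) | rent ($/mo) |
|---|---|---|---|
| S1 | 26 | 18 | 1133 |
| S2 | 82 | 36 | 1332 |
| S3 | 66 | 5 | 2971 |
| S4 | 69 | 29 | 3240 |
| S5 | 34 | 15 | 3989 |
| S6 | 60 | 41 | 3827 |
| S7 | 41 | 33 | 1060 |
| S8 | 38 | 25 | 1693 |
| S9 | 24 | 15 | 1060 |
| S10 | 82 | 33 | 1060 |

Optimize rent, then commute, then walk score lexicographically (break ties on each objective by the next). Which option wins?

S9

First minimize rent: best is 1060, kept {S7, S9, S10}.
Then minimize commute: best is 15, kept {S9}.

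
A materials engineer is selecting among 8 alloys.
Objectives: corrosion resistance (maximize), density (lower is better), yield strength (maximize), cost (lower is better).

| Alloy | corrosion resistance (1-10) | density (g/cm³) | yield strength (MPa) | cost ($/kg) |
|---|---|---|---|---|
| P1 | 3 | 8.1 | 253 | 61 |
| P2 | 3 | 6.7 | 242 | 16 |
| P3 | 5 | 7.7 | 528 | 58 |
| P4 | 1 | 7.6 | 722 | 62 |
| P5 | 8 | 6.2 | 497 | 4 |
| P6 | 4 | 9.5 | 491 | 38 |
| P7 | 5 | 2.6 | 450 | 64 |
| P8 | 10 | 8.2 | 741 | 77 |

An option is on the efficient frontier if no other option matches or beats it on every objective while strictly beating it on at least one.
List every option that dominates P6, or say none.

P5

P5: corrosion resistance 8≥4, density 6.2≤9.5, yield strength 497≥491, cost 4≤38 — dominates P6.
Others (P1, P2, P3, P4, P7, P8) are each worse than P6 on at least one objective.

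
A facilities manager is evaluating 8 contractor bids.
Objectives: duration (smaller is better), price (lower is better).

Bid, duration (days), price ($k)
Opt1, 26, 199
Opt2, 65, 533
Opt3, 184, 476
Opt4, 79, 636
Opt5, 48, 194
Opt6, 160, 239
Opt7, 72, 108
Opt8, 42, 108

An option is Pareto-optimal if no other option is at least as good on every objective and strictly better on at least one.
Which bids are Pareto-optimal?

Opt1, Opt8

Opt1: not dominated (best duration).
Opt2: dominated by Opt1 (duration 26≤65, price 199≤533).
Opt3: dominated by Opt1 (duration 26≤184, price 199≤476).
Opt4: dominated by Opt1 (duration 26≤79, price 199≤636).
Opt5: dominated by Opt8 (duration 42≤48, price 108≤194).
Opt6: dominated by Opt1 (duration 26≤160, price 199≤239).
Opt7: dominated by Opt8 (duration 42≤72, price 108≤108).
Opt8: not dominated.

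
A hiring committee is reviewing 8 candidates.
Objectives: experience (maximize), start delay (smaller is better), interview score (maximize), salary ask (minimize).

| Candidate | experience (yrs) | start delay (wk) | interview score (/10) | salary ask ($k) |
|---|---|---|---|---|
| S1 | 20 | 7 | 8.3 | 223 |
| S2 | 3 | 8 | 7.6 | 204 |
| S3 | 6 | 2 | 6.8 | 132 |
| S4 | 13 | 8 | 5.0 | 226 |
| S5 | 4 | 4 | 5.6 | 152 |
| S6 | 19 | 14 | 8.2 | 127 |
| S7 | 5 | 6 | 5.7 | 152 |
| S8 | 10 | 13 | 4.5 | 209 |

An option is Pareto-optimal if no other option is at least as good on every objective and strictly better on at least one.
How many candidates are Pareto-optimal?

S1: not dominated (best experience).
S2: not dominated.
S3: not dominated (best start delay).
S4: dominated by S1 (experience 20≥13, start delay 7≤8, interview score 8.3≥5.0, salary ask 223≤226).
S5: dominated by S3 (experience 6≥4, start delay 2≤4, interview score 6.8≥5.6, salary ask 132≤152).
S6: not dominated (best salary ask).
S7: dominated by S3 (experience 6≥5, start delay 2≤6, interview score 6.8≥5.7, salary ask 132≤152).
S8: not dominated.
Pareto-optimal: S1, S2, S3, S6, S8 → 5.

5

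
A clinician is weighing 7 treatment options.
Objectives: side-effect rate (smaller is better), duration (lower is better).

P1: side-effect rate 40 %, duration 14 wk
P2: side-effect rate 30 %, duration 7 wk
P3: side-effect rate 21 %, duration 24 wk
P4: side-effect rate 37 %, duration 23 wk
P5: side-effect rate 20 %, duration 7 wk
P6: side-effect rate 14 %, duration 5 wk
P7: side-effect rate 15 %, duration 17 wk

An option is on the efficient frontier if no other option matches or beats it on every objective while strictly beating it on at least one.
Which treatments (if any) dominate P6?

P1: worse on side-effect rate (40 vs 14).
P2: worse on side-effect rate (30 vs 14).
P3: worse on side-effect rate (21 vs 14).
P4: worse on side-effect rate (37 vs 14).
P5: worse on side-effect rate (20 vs 14).
P7: worse on side-effect rate (15 vs 14).
No option dominates P6.

none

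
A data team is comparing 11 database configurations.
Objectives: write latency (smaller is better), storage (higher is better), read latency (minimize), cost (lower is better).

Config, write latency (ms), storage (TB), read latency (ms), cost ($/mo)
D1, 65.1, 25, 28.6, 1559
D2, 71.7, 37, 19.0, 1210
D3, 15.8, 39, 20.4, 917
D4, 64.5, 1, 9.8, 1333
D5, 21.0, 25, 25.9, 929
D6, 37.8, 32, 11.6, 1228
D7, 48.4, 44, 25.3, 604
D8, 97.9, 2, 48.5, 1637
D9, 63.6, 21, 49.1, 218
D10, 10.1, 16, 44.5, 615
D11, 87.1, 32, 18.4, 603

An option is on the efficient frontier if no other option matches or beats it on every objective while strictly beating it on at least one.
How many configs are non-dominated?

D1: dominated by D3 (write latency 15.8≤65.1, storage 39≥25, read latency 20.4≤28.6, cost 917≤1559).
D2: not dominated.
D3: not dominated.
D4: not dominated (best read latency).
D5: dominated by D3 (write latency 15.8≤21.0, storage 39≥25, read latency 20.4≤25.9, cost 917≤929).
D6: not dominated.
D7: not dominated (best storage).
D8: dominated by D1 (write latency 65.1≤97.9, storage 25≥2, read latency 28.6≤48.5, cost 1559≤1637).
D9: not dominated (best cost).
D10: not dominated (best write latency).
D11: not dominated.
Pareto-optimal: D2, D3, D4, D6, D7, D9, D10, D11 → 8.

8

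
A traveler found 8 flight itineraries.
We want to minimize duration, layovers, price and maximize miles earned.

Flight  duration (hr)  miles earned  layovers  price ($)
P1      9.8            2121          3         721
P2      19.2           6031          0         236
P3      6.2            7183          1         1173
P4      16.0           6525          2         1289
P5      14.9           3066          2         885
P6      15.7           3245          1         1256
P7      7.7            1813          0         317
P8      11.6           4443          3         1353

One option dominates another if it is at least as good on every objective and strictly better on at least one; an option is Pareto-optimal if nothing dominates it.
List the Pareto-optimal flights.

P1: not dominated.
P2: not dominated (best price).
P3: not dominated (best duration).
P4: dominated by P3 (duration 6.2≤16.0, miles earned 7183≥6525, layovers 1≤2, price 1173≤1289).
P5: not dominated.
P6: dominated by P3 (duration 6.2≤15.7, miles earned 7183≥3245, layovers 1≤1, price 1173≤1256).
P7: not dominated.
P8: dominated by P3 (duration 6.2≤11.6, miles earned 7183≥4443, layovers 1≤3, price 1173≤1353).

P1, P2, P3, P5, P7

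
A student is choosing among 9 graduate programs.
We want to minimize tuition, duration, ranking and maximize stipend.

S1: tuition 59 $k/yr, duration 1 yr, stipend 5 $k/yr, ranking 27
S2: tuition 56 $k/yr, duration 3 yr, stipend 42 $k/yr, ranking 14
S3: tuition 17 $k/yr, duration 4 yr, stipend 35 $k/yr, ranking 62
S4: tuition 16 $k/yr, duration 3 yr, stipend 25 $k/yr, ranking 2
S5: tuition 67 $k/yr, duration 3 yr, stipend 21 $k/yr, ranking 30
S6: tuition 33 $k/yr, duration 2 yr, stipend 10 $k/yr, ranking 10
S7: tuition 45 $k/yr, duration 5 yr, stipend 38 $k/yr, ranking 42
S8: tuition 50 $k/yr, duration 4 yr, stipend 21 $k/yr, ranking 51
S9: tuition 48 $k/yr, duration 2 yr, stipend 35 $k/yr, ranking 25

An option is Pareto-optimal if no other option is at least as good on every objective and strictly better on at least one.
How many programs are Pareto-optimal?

7

S1: not dominated (best duration).
S2: not dominated (best stipend).
S3: not dominated.
S4: not dominated (best tuition).
S5: dominated by S2 (tuition 56≤67, duration 3≤3, stipend 42≥21, ranking 14≤30).
S6: not dominated.
S7: not dominated.
S8: dominated by S4 (tuition 16≤50, duration 3≤4, stipend 25≥21, ranking 2≤51).
S9: not dominated.
Pareto-optimal: S1, S2, S3, S4, S6, S7, S9 → 7.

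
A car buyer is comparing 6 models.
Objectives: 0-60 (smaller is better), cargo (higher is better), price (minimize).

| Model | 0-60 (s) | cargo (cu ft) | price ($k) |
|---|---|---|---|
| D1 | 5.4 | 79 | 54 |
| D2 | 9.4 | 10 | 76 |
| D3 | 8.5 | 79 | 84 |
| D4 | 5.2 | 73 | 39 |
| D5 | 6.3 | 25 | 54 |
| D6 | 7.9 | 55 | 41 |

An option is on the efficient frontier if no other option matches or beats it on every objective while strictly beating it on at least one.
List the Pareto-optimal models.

D1: not dominated.
D2: dominated by D1 (0-60 5.4≤9.4, cargo 79≥10, price 54≤76).
D3: dominated by D1 (0-60 5.4≤8.5, cargo 79≥79, price 54≤84).
D4: not dominated (best 0-60).
D5: dominated by D1 (0-60 5.4≤6.3, cargo 79≥25, price 54≤54).
D6: dominated by D4 (0-60 5.2≤7.9, cargo 73≥55, price 39≤41).

D1, D4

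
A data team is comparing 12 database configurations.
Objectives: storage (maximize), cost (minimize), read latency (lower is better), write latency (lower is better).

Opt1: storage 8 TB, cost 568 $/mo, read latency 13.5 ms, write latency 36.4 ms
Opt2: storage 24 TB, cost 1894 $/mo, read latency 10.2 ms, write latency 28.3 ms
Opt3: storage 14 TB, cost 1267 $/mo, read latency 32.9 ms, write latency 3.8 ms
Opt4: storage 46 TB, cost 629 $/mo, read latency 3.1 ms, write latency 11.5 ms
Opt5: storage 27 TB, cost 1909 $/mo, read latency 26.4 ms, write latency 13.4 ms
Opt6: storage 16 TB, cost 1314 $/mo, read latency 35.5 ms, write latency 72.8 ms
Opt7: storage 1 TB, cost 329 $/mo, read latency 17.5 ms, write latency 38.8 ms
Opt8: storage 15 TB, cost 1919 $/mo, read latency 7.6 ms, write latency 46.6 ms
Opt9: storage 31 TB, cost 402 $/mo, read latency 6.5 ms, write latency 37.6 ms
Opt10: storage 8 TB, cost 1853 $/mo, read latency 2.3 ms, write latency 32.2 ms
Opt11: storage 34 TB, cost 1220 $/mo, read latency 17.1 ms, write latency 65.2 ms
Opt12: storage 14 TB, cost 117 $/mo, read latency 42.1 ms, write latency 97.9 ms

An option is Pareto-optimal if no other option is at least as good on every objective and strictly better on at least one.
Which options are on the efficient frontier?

Opt1, Opt3, Opt4, Opt7, Opt9, Opt10, Opt12

Opt1: not dominated.
Opt2: dominated by Opt4 (storage 46≥24, cost 629≤1894, read latency 3.1≤10.2, write latency 11.5≤28.3).
Opt3: not dominated (best write latency).
Opt4: not dominated (best storage).
Opt5: dominated by Opt4 (storage 46≥27, cost 629≤1909, read latency 3.1≤26.4, write latency 11.5≤13.4).
Opt6: dominated by Opt4 (storage 46≥16, cost 629≤1314, read latency 3.1≤35.5, write latency 11.5≤72.8).
Opt7: not dominated.
Opt8: dominated by Opt4 (storage 46≥15, cost 629≤1919, read latency 3.1≤7.6, write latency 11.5≤46.6).
Opt9: not dominated.
Opt10: not dominated (best read latency).
Opt11: dominated by Opt4 (storage 46≥34, cost 629≤1220, read latency 3.1≤17.1, write latency 11.5≤65.2).
Opt12: not dominated (best cost).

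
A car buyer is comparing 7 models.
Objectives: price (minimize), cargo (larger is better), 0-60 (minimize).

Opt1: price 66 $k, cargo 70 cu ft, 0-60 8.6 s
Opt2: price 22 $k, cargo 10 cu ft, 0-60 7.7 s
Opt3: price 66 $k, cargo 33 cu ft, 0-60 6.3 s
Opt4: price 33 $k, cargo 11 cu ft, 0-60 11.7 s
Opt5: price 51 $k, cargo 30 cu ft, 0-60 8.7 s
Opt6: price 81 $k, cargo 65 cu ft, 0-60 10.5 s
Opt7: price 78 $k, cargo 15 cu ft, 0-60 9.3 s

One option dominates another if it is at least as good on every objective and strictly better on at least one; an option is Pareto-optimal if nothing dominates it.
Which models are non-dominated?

Opt1, Opt2, Opt3, Opt4, Opt5

Opt1: not dominated (best cargo).
Opt2: not dominated (best price).
Opt3: not dominated (best 0-60).
Opt4: not dominated.
Opt5: not dominated.
Opt6: dominated by Opt1 (price 66≤81, cargo 70≥65, 0-60 8.6≤10.5).
Opt7: dominated by Opt1 (price 66≤78, cargo 70≥15, 0-60 8.6≤9.3).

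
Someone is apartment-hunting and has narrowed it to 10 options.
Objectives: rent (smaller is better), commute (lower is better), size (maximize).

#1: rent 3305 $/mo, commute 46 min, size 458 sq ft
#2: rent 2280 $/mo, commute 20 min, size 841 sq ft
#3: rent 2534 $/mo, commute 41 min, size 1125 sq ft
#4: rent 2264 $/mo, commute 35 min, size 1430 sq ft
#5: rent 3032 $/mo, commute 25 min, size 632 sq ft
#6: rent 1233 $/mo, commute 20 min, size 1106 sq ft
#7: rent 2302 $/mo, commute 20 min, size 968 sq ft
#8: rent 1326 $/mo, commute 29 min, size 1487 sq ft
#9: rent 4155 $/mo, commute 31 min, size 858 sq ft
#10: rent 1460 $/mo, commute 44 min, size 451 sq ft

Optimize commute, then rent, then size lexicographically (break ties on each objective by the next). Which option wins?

First minimize commute: best is 20, kept {#2, #6, #7}.
Then minimize rent: best is 1233, kept {#6}.

#6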